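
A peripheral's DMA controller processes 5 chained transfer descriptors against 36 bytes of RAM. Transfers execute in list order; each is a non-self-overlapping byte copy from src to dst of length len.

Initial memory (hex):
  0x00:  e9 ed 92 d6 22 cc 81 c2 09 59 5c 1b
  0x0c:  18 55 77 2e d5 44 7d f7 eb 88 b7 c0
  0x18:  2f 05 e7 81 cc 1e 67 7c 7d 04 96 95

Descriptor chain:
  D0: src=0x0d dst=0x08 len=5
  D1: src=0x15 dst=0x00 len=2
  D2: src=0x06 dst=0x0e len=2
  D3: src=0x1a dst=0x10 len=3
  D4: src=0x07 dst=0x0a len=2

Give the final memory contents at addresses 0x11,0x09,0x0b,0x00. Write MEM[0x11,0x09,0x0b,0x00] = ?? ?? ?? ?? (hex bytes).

#0 dst[0x08+5] := {0x55,0x77,0x2e,0xd5,0x44}
#1 dst[0x00+2] := {0x88,0xb7}
#2 dst[0x0e+2] := {0x81,0xc2}
#3 dst[0x10+3] := {0xe7,0x81,0xcc}
#4 dst[0x0a+2] := {0xc2,0x55}
query mem[0x11]=0x81, mem[0x09]=0x77, mem[0x0b]=0x55, mem[0x00]=0x88

MEM[0x11,0x09,0x0b,0x00] = 81 77 55 88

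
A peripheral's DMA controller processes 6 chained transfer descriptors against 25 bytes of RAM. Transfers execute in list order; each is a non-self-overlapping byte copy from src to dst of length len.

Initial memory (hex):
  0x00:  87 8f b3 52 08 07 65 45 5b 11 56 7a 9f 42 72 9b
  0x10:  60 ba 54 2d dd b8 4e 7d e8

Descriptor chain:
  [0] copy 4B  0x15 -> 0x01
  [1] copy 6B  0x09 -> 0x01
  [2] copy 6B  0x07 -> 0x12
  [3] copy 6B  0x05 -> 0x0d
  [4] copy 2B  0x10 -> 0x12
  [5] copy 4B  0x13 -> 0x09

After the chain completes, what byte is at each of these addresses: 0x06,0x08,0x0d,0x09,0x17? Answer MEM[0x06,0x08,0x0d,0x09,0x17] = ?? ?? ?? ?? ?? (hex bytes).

#0 dst[0x01+4] := {0xb8,0x4e,0x7d,0xe8}
#1 dst[0x01+6] := {0x11,0x56,0x7a,0x9f,0x42,0x72}
#2 dst[0x12+6] := {0x45,0x5b,0x11,0x56,0x7a,0x9f}
#3 dst[0x0d+6] := {0x42,0x72,0x45,0x5b,0x11,0x56}
#4 dst[0x12+2] := {0x5b,0x11}
#5 dst[0x09+4] := {0x11,0x11,0x56,0x7a}
query mem[0x06]=0x72, mem[0x08]=0x5b, mem[0x0d]=0x42, mem[0x09]=0x11, mem[0x17]=0x9f

MEM[0x06,0x08,0x0d,0x09,0x17] = 72 5b 42 11 9f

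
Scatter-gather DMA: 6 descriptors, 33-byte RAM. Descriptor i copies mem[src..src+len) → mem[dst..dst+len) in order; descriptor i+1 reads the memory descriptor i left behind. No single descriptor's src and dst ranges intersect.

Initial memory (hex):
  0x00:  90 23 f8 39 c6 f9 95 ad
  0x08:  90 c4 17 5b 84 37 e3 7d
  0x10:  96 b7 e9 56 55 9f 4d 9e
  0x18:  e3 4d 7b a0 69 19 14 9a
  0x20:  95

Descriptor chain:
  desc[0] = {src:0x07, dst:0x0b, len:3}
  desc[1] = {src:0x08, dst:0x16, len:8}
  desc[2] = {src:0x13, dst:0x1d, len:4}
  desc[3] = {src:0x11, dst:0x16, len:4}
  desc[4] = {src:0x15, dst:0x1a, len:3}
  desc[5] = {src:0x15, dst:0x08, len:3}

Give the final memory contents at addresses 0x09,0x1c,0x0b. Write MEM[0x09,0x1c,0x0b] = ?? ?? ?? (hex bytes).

#0 dst[0x0b+3] := {0xad,0x90,0xc4}
#1 dst[0x16+8] := {0x90,0xc4,0x17,0xad,0x90,0xc4,0xe3,0x7d}
#2 dst[0x1d+4] := {0x56,0x55,0x9f,0x90}
#3 dst[0x16+4] := {0xb7,0xe9,0x56,0x55}
#4 dst[0x1a+3] := {0x9f,0xb7,0xe9}
#5 dst[0x08+3] := {0x9f,0xb7,0xe9}
query mem[0x09]=0xb7, mem[0x1c]=0xe9, mem[0x0b]=0xad

MEM[0x09,0x1c,0x0b] = b7 e9 ad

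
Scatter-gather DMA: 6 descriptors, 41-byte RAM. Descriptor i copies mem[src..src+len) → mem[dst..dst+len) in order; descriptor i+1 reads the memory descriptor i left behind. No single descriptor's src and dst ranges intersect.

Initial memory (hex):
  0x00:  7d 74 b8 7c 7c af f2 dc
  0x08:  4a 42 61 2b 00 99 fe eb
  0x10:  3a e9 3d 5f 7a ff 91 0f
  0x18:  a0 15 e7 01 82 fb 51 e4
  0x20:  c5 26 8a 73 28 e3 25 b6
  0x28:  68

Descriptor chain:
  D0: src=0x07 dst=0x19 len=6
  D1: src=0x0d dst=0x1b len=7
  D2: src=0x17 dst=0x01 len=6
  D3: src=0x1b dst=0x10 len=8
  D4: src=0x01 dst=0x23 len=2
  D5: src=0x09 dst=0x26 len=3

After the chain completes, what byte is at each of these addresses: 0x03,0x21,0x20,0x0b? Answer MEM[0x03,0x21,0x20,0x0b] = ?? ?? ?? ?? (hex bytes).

MEM[0x03,0x21,0x20,0x0b] = dc 5f 3d 2b

#0 dst[0x19+6] := {0xdc,0x4a,0x42,0x61,0x2b,0x00}
#1 dst[0x1b+7] := {0x99,0xfe,0xeb,0x3a,0xe9,0x3d,0x5f}
#2 dst[0x01+6] := {0x0f,0xa0,0xdc,0x4a,0x99,0xfe}
#3 dst[0x10+8] := {0x99,0xfe,0xeb,0x3a,0xe9,0x3d,0x5f,0x8a}
#4 dst[0x23+2] := {0x0f,0xa0}
#5 dst[0x26+3] := {0x42,0x61,0x2b}
query mem[0x03]=0xdc, mem[0x21]=0x5f, mem[0x20]=0x3d, mem[0x0b]=0x2b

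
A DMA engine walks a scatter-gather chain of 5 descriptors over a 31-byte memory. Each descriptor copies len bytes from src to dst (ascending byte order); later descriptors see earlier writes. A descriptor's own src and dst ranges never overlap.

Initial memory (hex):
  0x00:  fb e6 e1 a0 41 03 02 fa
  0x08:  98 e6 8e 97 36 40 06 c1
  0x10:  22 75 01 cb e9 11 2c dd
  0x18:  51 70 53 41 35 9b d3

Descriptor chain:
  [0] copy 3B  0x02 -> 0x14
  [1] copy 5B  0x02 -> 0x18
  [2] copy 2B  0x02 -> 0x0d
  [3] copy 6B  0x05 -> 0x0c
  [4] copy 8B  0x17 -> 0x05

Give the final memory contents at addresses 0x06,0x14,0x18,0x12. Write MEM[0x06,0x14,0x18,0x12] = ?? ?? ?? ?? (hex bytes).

#0 dst[0x14+3] := {0xe1,0xa0,0x41}
#1 dst[0x18+5] := {0xe1,0xa0,0x41,0x03,0x02}
#2 dst[0x0d+2] := {0xe1,0xa0}
#3 dst[0x0c+6] := {0x03,0x02,0xfa,0x98,0xe6,0x8e}
#4 dst[0x05+8] := {0xdd,0xe1,0xa0,0x41,0x03,0x02,0x9b,0xd3}
query mem[0x06]=0xe1, mem[0x14]=0xe1, mem[0x18]=0xe1, mem[0x12]=0x01

MEM[0x06,0x14,0x18,0x12] = e1 e1 e1 01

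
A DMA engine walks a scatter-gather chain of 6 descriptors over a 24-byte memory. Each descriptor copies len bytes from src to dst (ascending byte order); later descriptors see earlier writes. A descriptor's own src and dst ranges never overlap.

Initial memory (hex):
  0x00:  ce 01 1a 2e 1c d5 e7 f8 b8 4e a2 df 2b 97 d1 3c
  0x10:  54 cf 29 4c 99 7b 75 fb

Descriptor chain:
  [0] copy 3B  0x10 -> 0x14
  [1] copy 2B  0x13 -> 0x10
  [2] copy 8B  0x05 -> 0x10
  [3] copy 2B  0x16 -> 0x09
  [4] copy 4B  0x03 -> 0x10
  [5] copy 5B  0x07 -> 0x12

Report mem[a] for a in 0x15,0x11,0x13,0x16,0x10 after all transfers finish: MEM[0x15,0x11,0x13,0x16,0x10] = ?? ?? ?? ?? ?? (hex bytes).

#0 dst[0x14+3] := {0x54,0xcf,0x29}
#1 dst[0x10+2] := {0x4c,0x54}
#2 dst[0x10+8] := {0xd5,0xe7,0xf8,0xb8,0x4e,0xa2,0xdf,0x2b}
#3 dst[0x09+2] := {0xdf,0x2b}
#4 dst[0x10+4] := {0x2e,0x1c,0xd5,0xe7}
#5 dst[0x12+5] := {0xf8,0xb8,0xdf,0x2b,0xdf}
query mem[0x15]=0x2b, mem[0x11]=0x1c, mem[0x13]=0xb8, mem[0x16]=0xdf, mem[0x10]=0x2e

MEM[0x15,0x11,0x13,0x16,0x10] = 2b 1c b8 df 2e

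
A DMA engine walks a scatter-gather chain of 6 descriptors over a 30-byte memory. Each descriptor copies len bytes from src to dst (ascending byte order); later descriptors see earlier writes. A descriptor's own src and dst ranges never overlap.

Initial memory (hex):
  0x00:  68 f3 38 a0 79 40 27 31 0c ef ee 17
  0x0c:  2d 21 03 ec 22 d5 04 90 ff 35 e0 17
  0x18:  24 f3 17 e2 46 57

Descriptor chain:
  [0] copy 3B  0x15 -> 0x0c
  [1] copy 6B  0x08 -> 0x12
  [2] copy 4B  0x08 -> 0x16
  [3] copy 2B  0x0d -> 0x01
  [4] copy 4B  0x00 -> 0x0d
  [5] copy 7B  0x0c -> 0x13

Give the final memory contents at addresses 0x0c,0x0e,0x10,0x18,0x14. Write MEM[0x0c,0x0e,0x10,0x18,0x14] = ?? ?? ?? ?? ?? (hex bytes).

MEM[0x0c,0x0e,0x10,0x18,0x14] = 35 e0 a0 d5 68

D0: mem[0x0c..0x0e] <- [35 e0 17]
D1: mem[0x12..0x17] <- [0c ef ee 17 35 e0]
D2: mem[0x16..0x19] <- [0c ef ee 17]
D3: mem[0x01..0x02] <- [e0 17]
D4: mem[0x0d..0x10] <- [68 e0 17 a0]
D5: mem[0x13..0x19] <- [35 68 e0 17 a0 d5 0c]
query mem[0x0c]=0x35, mem[0x0e]=0xe0, mem[0x10]=0xa0, mem[0x18]=0xd5, mem[0x14]=0x68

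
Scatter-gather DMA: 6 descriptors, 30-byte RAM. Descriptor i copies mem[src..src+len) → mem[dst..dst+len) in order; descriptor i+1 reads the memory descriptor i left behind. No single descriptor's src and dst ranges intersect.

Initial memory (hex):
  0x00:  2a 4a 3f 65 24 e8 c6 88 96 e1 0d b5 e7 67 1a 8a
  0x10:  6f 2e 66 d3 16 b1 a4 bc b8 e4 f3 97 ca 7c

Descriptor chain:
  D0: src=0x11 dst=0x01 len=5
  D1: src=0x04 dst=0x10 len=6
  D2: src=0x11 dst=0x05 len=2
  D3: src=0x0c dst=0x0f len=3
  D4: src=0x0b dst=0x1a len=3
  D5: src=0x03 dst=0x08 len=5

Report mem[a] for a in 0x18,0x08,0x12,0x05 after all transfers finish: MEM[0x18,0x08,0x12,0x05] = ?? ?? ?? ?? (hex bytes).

#0 dst[0x01+5] := {0x2e,0x66,0xd3,0x16,0xb1}
#1 dst[0x10+6] := {0x16,0xb1,0xc6,0x88,0x96,0xe1}
#2 dst[0x05+2] := {0xb1,0xc6}
#3 dst[0x0f+3] := {0xe7,0x67,0x1a}
#4 dst[0x1a+3] := {0xb5,0xe7,0x67}
#5 dst[0x08+5] := {0xd3,0x16,0xb1,0xc6,0x88}
query mem[0x18]=0xb8, mem[0x08]=0xd3, mem[0x12]=0xc6, mem[0x05]=0xb1

MEM[0x18,0x08,0x12,0x05] = b8 d3 c6 b1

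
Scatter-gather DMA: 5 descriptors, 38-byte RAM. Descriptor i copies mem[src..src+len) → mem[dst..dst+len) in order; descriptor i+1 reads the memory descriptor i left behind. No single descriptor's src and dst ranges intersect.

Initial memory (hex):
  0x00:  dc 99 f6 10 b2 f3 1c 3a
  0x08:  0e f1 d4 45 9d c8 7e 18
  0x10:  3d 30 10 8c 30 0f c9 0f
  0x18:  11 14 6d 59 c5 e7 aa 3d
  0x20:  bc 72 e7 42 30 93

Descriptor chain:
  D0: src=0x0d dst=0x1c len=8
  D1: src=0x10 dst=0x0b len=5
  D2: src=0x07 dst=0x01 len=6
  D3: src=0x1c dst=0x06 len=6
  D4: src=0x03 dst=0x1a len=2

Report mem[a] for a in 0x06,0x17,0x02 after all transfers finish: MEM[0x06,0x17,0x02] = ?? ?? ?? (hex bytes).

MEM[0x06,0x17,0x02] = c8 0f 0e

[0] 0x0d->0x1c len=8 : c8 7e 18 3d 30 10 8c 30
[1] 0x10->0x0b len=5 : 3d 30 10 8c 30
[2] 0x07->0x01 len=6 : 3a 0e f1 d4 3d 30
[3] 0x1c->0x06 len=6 : c8 7e 18 3d 30 10
[4] 0x03->0x1a len=2 : f1 d4
query mem[0x06]=0xc8, mem[0x17]=0x0f, mem[0x02]=0x0e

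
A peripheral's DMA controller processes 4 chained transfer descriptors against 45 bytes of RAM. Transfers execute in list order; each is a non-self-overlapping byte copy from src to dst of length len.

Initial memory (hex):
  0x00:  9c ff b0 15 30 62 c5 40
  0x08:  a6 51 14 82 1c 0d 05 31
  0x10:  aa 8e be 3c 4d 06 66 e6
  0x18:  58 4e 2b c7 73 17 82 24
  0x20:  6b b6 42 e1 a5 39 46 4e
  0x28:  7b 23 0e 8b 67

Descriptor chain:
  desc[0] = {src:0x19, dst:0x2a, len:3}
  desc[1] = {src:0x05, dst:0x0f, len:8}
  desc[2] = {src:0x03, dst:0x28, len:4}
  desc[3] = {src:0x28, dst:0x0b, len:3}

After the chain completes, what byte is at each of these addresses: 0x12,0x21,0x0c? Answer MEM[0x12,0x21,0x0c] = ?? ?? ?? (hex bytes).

  after D0: wrote 3B at 0x2a = 4e2bc7
  after D1: wrote 8B at 0x0f = 62c540a65114821c
  after D2: wrote 4B at 0x28 = 153062c5
  after D3: wrote 3B at 0x0b = 153062
query mem[0x12]=0xa6, mem[0x21]=0xb6, mem[0x0c]=0x30

MEM[0x12,0x21,0x0c] = a6 b6 30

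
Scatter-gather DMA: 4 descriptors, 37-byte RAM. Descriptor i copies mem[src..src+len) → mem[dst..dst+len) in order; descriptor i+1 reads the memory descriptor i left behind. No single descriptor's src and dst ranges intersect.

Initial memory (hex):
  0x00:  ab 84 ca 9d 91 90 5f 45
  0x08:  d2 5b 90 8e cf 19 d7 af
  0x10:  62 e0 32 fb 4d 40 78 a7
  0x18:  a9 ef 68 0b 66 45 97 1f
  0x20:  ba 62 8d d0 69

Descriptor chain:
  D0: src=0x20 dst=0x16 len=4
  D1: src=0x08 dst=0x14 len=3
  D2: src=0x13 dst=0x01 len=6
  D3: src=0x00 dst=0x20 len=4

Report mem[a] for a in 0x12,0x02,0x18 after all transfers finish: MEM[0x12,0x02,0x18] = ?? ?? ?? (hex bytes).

MEM[0x12,0x02,0x18] = 32 d2 8d

  after D0: wrote 4B at 0x16 = ba628dd0
  after D1: wrote 3B at 0x14 = d25b90
  after D2: wrote 6B at 0x01 = fbd25b90628d
  after D3: wrote 4B at 0x20 = abfbd25b
query mem[0x12]=0x32, mem[0x02]=0xd2, mem[0x18]=0x8d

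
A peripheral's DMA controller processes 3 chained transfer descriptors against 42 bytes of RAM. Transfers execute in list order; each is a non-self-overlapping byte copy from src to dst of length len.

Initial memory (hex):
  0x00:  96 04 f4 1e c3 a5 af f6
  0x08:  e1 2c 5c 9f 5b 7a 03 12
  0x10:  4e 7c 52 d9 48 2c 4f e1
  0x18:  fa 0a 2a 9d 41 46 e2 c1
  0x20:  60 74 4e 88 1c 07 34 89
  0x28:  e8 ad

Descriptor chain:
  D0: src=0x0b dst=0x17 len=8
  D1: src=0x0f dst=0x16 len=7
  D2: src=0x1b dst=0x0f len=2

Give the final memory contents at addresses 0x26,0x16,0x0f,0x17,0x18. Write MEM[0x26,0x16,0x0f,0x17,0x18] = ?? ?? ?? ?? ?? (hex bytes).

MEM[0x26,0x16,0x0f,0x17,0x18] = 34 12 48 4e 7c

  after D0: wrote 8B at 0x17 = 9f5b7a03124e7c52
  after D1: wrote 7B at 0x16 = 124e7c52d9482c
  after D2: wrote 2B at 0x0f = 482c
query mem[0x26]=0x34, mem[0x16]=0x12, mem[0x0f]=0x48, mem[0x17]=0x4e, mem[0x18]=0x7c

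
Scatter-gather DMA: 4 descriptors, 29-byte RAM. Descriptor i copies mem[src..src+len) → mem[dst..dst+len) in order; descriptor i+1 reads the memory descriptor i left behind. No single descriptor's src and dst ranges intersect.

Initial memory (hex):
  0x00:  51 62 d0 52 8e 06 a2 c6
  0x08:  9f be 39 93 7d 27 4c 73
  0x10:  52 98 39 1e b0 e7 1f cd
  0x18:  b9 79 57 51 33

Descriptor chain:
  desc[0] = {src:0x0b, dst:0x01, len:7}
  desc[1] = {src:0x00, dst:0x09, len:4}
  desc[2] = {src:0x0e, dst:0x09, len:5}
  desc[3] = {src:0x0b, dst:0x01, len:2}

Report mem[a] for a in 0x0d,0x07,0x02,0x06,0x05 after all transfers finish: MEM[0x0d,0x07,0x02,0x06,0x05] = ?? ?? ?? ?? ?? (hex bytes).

  after D0: wrote 7B at 0x01 = 937d274c735298
  after D1: wrote 4B at 0x09 = 51937d27
  after D2: wrote 5B at 0x09 = 4c73529839
  after D3: wrote 2B at 0x01 = 5298
query mem[0x0d]=0x39, mem[0x07]=0x98, mem[0x02]=0x98, mem[0x06]=0x52, mem[0x05]=0x73

MEM[0x0d,0x07,0x02,0x06,0x05] = 39 98 98 52 73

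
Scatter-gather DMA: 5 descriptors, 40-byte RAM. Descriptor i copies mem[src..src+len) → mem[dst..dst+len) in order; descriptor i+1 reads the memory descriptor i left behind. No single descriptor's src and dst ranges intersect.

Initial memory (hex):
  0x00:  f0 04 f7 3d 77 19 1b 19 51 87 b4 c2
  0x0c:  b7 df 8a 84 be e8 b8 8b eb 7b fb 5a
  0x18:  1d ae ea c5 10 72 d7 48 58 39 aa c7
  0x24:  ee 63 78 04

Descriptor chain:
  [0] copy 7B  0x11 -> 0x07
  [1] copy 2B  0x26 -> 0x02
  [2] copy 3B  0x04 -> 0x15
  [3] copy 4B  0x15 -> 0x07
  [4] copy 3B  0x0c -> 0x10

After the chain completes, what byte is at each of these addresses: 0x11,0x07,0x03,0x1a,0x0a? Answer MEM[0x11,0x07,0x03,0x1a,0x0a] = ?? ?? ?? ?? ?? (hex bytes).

MEM[0x11,0x07,0x03,0x1a,0x0a] = 5a 77 04 ea 1d

  after D0: wrote 7B at 0x07 = e8b88beb7bfb5a
  after D1: wrote 2B at 0x02 = 7804
  after D2: wrote 3B at 0x15 = 77191b
  after D3: wrote 4B at 0x07 = 77191b1d
  after D4: wrote 3B at 0x10 = fb5a8a
query mem[0x11]=0x5a, mem[0x07]=0x77, mem[0x03]=0x04, mem[0x1a]=0xea, mem[0x0a]=0x1d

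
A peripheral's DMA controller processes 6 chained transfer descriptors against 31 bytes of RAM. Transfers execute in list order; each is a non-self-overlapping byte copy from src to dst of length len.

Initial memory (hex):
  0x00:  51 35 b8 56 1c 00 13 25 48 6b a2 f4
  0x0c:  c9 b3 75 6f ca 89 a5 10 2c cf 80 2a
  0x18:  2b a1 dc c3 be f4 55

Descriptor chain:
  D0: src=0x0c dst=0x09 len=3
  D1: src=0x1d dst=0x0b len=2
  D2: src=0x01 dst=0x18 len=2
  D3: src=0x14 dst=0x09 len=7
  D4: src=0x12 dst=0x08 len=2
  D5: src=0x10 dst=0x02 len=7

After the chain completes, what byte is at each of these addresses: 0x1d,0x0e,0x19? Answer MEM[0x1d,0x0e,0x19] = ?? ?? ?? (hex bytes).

#0 dst[0x09+3] := {0xc9,0xb3,0x75}
#1 dst[0x0b+2] := {0xf4,0x55}
#2 dst[0x18+2] := {0x35,0xb8}
#3 dst[0x09+7] := {0x2c,0xcf,0x80,0x2a,0x35,0xb8,0xdc}
#4 dst[0x08+2] := {0xa5,0x10}
#5 dst[0x02+7] := {0xca,0x89,0xa5,0x10,0x2c,0xcf,0x80}
query mem[0x1d]=0xf4, mem[0x0e]=0xb8, mem[0x19]=0xb8

MEM[0x1d,0x0e,0x19] = f4 b8 b8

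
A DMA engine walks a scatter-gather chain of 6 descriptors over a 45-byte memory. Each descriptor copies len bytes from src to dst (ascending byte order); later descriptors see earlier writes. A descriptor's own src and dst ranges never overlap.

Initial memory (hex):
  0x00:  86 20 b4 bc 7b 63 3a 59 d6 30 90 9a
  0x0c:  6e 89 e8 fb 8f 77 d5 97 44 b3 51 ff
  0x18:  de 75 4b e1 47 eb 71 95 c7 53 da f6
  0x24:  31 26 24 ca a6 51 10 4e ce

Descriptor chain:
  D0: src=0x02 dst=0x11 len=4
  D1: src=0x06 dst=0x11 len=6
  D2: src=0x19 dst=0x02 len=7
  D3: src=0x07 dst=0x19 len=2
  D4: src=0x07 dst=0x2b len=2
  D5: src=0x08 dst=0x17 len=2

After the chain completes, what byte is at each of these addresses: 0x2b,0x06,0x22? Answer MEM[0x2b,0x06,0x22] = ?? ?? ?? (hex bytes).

MEM[0x2b,0x06,0x22] = 71 eb da

  after D0: wrote 4B at 0x11 = b4bc7b63
  after D1: wrote 6B at 0x11 = 3a59d630909a
  after D2: wrote 7B at 0x02 = 754be147eb7195
  after D3: wrote 2B at 0x19 = 7195
  after D4: wrote 2B at 0x2b = 7195
  after D5: wrote 2B at 0x17 = 9530
query mem[0x2b]=0x71, mem[0x06]=0xeb, mem[0x22]=0xda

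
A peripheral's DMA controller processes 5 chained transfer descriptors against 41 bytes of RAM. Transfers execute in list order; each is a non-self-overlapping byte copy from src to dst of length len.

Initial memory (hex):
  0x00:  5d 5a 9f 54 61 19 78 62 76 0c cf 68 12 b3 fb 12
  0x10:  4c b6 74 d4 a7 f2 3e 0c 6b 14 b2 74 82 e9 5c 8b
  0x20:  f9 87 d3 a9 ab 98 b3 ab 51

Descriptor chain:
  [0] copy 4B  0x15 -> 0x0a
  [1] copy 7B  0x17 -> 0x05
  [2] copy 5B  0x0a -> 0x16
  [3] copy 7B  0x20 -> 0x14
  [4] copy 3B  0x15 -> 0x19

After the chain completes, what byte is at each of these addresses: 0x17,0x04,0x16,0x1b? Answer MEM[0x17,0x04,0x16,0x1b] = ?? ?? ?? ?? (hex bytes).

MEM[0x17,0x04,0x16,0x1b] = a9 61 d3 a9

#0 dst[0x0a+4] := {0xf2,0x3e,0x0c,0x6b}
#1 dst[0x05+7] := {0x0c,0x6b,0x14,0xb2,0x74,0x82,0xe9}
#2 dst[0x16+5] := {0x82,0xe9,0x0c,0x6b,0xfb}
#3 dst[0x14+7] := {0xf9,0x87,0xd3,0xa9,0xab,0x98,0xb3}
#4 dst[0x19+3] := {0x87,0xd3,0xa9}
query mem[0x17]=0xa9, mem[0x04]=0x61, mem[0x16]=0xd3, mem[0x1b]=0xa9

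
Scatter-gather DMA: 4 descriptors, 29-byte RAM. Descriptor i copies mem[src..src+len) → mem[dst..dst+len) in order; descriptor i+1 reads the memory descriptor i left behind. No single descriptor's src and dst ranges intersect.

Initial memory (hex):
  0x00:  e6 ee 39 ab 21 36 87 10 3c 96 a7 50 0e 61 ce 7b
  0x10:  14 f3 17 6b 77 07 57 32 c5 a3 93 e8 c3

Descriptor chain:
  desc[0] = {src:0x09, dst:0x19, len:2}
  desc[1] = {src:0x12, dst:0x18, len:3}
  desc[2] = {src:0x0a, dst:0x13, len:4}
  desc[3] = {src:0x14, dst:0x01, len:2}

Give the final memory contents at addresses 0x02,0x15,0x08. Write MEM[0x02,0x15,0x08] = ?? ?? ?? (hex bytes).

  after D0: wrote 2B at 0x19 = 96a7
  after D1: wrote 3B at 0x18 = 176b77
  after D2: wrote 4B at 0x13 = a7500e61
  after D3: wrote 2B at 0x01 = 500e
query mem[0x02]=0x0e, mem[0x15]=0x0e, mem[0x08]=0x3c

MEM[0x02,0x15,0x08] = 0e 0e 3c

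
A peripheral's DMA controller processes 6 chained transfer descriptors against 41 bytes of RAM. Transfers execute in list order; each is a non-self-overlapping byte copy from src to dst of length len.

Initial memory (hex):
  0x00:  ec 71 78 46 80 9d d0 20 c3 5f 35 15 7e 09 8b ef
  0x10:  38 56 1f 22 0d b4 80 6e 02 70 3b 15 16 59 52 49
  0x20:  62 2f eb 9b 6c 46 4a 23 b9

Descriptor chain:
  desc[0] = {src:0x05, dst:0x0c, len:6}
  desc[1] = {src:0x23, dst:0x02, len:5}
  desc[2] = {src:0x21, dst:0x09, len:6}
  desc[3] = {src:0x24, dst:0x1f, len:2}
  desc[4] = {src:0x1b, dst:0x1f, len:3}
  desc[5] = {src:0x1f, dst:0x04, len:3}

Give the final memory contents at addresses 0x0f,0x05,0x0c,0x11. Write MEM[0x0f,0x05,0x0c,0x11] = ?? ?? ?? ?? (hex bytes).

[0] 0x05->0x0c len=6 : 9d d0 20 c3 5f 35
[1] 0x23->0x02 len=5 : 9b 6c 46 4a 23
[2] 0x21->0x09 len=6 : 2f eb 9b 6c 46 4a
[3] 0x24->0x1f len=2 : 6c 46
[4] 0x1b->0x1f len=3 : 15 16 59
[5] 0x1f->0x04 len=3 : 15 16 59
query mem[0x0f]=0xc3, mem[0x05]=0x16, mem[0x0c]=0x6c, mem[0x11]=0x35

MEM[0x0f,0x05,0x0c,0x11] = c3 16 6c 35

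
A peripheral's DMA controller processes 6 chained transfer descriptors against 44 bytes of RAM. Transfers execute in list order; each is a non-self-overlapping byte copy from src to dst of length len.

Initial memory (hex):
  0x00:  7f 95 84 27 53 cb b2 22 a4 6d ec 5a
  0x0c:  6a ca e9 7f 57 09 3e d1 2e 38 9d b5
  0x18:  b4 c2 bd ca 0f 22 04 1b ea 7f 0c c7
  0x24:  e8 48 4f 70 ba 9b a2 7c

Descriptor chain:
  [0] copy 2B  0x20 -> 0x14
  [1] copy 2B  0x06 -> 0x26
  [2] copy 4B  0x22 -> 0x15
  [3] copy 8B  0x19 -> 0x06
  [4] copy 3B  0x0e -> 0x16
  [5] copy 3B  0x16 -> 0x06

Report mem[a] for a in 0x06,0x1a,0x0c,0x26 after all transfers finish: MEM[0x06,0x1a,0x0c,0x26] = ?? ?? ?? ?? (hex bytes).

D0: mem[0x14..0x15] <- [ea 7f]
D1: mem[0x26..0x27] <- [b2 22]
D2: mem[0x15..0x18] <- [0c c7 e8 48]
D3: mem[0x06..0x0d] <- [c2 bd ca 0f 22 04 1b ea]
D4: mem[0x16..0x18] <- [e9 7f 57]
D5: mem[0x06..0x08] <- [e9 7f 57]
query mem[0x06]=0xe9, mem[0x1a]=0xbd, mem[0x0c]=0x1b, mem[0x26]=0xb2

MEM[0x06,0x1a,0x0c,0x26] = e9 bd 1b b2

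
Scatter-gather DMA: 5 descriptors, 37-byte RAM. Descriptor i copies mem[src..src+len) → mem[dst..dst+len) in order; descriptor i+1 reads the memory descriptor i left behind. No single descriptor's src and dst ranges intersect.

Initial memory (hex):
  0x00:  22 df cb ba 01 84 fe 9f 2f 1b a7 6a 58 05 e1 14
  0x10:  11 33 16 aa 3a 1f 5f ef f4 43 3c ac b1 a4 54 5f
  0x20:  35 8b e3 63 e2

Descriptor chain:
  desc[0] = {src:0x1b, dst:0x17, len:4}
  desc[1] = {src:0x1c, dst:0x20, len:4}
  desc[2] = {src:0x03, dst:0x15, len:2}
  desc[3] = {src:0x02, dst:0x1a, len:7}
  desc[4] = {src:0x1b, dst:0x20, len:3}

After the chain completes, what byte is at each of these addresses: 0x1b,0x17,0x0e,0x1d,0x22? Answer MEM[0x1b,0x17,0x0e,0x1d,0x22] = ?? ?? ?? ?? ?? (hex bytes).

D0: mem[0x17..0x1a] <- [ac b1 a4 54]
D1: mem[0x20..0x23] <- [b1 a4 54 5f]
D2: mem[0x15..0x16] <- [ba 01]
D3: mem[0x1a..0x20] <- [cb ba 01 84 fe 9f 2f]
D4: mem[0x20..0x22] <- [ba 01 84]
query mem[0x1b]=0xba, mem[0x17]=0xac, mem[0x0e]=0xe1, mem[0x1d]=0x84, mem[0x22]=0x84

MEM[0x1b,0x17,0x0e,0x1d,0x22] = ba ac e1 84 84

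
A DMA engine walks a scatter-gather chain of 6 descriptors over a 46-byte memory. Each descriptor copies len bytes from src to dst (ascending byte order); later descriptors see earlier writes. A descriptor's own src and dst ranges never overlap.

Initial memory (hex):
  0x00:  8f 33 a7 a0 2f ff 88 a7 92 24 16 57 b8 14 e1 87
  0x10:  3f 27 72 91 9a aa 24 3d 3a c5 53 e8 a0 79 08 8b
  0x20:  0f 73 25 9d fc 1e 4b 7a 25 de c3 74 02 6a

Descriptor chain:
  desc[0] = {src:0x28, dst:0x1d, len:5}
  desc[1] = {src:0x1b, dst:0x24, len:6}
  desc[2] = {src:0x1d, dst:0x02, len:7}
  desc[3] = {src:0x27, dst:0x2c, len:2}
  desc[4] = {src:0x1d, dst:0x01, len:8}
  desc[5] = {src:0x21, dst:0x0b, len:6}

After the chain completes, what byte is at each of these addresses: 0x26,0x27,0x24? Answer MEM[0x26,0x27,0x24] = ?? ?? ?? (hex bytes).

[0] 0x28->0x1d len=5 : 25 de c3 74 02
[1] 0x1b->0x24 len=6 : e8 a0 25 de c3 74
[2] 0x1d->0x02 len=7 : 25 de c3 74 02 25 9d
[3] 0x27->0x2c len=2 : de c3
[4] 0x1d->0x01 len=8 : 25 de c3 74 02 25 9d e8
[5] 0x21->0x0b len=6 : 02 25 9d e8 a0 25
query mem[0x26]=0x25, mem[0x27]=0xde, mem[0x24]=0xe8

MEM[0x26,0x27,0x24] = 25 de e8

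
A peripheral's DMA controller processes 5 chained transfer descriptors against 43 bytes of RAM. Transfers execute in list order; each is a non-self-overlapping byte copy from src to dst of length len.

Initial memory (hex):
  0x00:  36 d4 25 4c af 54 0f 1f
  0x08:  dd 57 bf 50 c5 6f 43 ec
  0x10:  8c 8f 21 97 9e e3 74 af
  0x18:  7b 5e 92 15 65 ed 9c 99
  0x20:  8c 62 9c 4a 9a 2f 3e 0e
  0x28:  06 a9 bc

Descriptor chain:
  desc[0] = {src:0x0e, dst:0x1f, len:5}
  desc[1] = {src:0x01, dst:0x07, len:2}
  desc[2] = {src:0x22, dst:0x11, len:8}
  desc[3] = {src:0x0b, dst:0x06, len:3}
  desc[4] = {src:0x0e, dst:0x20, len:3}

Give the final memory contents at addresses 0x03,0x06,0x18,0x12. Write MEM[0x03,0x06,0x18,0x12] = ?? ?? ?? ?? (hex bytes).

MEM[0x03,0x06,0x18,0x12] = 4c 50 a9 21

D0: mem[0x1f..0x23] <- [43 ec 8c 8f 21]
D1: mem[0x07..0x08] <- [d4 25]
D2: mem[0x11..0x18] <- [8f 21 9a 2f 3e 0e 06 a9]
D3: mem[0x06..0x08] <- [50 c5 6f]
D4: mem[0x20..0x22] <- [43 ec 8c]
query mem[0x03]=0x4c, mem[0x06]=0x50, mem[0x18]=0xa9, mem[0x12]=0x21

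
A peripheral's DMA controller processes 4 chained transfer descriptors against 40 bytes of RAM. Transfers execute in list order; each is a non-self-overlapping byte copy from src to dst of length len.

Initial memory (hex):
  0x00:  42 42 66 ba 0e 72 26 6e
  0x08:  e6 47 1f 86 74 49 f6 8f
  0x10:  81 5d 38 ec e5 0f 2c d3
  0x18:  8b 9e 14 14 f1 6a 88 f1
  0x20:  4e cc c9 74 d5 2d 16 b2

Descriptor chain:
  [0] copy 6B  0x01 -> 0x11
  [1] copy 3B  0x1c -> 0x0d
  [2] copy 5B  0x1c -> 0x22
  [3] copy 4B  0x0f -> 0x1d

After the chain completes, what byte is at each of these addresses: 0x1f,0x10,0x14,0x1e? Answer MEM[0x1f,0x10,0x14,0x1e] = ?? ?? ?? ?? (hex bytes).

MEM[0x1f,0x10,0x14,0x1e] = 42 81 0e 81

  after D0: wrote 6B at 0x11 = 4266ba0e7226
  after D1: wrote 3B at 0x0d = f16a88
  after D2: wrote 5B at 0x22 = f16a88f14e
  after D3: wrote 4B at 0x1d = 88814266
query mem[0x1f]=0x42, mem[0x10]=0x81, mem[0x14]=0x0e, mem[0x1e]=0x81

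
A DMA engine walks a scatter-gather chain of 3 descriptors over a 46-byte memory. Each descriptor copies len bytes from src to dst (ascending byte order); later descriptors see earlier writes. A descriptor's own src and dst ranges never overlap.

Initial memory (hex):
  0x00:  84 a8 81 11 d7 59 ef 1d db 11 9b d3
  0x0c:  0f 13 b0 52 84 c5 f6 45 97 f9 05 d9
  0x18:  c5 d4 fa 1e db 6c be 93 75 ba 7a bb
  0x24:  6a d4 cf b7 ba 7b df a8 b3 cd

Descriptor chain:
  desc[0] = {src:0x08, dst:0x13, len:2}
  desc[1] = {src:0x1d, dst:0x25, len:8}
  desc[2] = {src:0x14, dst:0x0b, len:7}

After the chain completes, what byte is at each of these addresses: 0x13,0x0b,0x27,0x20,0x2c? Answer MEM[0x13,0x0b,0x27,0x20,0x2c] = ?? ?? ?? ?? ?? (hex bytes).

D0: mem[0x13..0x14] <- [db 11]
D1: mem[0x25..0x2c] <- [6c be 93 75 ba 7a bb 6a]
D2: mem[0x0b..0x11] <- [11 f9 05 d9 c5 d4 fa]
query mem[0x13]=0xdb, mem[0x0b]=0x11, mem[0x27]=0x93, mem[0x20]=0x75, mem[0x2c]=0x6a

MEM[0x13,0x0b,0x27,0x20,0x2c] = db 11 93 75 6a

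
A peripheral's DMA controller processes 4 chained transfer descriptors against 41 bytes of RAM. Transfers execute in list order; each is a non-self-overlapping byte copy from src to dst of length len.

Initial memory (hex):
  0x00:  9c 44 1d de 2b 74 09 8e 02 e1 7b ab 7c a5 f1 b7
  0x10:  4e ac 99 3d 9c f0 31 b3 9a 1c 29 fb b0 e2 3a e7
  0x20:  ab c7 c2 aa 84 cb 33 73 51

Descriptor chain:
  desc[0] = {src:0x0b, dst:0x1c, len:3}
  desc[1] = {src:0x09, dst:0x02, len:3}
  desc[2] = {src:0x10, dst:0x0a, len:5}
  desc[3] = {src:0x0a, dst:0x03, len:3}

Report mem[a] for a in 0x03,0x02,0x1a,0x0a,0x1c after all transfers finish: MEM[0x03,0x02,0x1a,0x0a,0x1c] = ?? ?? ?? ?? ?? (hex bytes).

MEM[0x03,0x02,0x1a,0x0a,0x1c] = 4e e1 29 4e ab

  after D0: wrote 3B at 0x1c = ab7ca5
  after D1: wrote 3B at 0x02 = e17bab
  after D2: wrote 5B at 0x0a = 4eac993d9c
  after D3: wrote 3B at 0x03 = 4eac99
query mem[0x03]=0x4e, mem[0x02]=0xe1, mem[0x1a]=0x29, mem[0x0a]=0x4e, mem[0x1c]=0xab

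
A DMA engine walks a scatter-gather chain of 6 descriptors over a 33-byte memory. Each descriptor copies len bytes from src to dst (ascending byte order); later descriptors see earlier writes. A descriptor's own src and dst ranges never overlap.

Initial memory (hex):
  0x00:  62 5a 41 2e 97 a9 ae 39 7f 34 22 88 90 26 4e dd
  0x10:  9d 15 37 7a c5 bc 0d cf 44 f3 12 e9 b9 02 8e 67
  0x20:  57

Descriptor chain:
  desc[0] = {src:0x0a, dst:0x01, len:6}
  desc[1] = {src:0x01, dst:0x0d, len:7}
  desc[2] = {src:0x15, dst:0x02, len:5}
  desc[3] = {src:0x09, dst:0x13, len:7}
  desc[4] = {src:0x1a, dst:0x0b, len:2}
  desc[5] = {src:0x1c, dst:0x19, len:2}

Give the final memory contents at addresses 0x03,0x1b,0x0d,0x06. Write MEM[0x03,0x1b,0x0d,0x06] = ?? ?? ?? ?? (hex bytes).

MEM[0x03,0x1b,0x0d,0x06] = 0d e9 22 f3

#0 dst[0x01+6] := {0x22,0x88,0x90,0x26,0x4e,0xdd}
#1 dst[0x0d+7] := {0x22,0x88,0x90,0x26,0x4e,0xdd,0x39}
#2 dst[0x02+5] := {0xbc,0x0d,0xcf,0x44,0xf3}
#3 dst[0x13+7] := {0x34,0x22,0x88,0x90,0x22,0x88,0x90}
#4 dst[0x0b+2] := {0x12,0xe9}
#5 dst[0x19+2] := {0xb9,0x02}
query mem[0x03]=0x0d, mem[0x1b]=0xe9, mem[0x0d]=0x22, mem[0x06]=0xf3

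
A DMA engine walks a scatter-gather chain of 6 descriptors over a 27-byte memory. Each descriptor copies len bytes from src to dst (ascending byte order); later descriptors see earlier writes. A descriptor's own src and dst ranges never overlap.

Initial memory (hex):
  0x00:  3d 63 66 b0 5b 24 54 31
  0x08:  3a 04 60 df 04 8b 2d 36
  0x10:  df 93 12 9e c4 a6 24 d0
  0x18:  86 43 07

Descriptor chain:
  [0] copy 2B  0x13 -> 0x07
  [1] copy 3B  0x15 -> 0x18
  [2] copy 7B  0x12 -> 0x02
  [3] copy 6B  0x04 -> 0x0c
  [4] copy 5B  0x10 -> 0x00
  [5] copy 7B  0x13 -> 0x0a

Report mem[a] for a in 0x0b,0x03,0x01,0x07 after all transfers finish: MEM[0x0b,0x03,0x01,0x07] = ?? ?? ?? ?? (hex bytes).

D0: mem[0x07..0x08] <- [9e c4]
D1: mem[0x18..0x1a] <- [a6 24 d0]
D2: mem[0x02..0x08] <- [12 9e c4 a6 24 d0 a6]
D3: mem[0x0c..0x11] <- [c4 a6 24 d0 a6 04]
D4: mem[0x00..0x04] <- [a6 04 12 9e c4]
D5: mem[0x0a..0x10] <- [9e c4 a6 24 d0 a6 24]
query mem[0x0b]=0xc4, mem[0x03]=0x9e, mem[0x01]=0x04, mem[0x07]=0xd0

MEM[0x0b,0x03,0x01,0x07] = c4 9e 04 d0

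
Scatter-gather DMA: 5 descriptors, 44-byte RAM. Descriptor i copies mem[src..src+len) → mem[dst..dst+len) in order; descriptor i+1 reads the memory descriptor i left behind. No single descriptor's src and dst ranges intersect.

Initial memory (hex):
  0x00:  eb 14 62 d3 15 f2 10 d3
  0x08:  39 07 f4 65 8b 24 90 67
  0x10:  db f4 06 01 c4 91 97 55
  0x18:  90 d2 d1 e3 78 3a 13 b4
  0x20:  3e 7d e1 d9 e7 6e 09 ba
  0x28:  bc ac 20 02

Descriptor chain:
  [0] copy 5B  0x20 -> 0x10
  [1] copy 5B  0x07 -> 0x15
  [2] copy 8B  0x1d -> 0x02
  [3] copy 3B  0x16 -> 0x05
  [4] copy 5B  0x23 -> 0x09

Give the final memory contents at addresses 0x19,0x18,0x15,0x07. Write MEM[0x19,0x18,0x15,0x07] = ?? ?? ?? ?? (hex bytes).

  after D0: wrote 5B at 0x10 = 3e7de1d9e7
  after D1: wrote 5B at 0x15 = d33907f465
  after D2: wrote 8B at 0x02 = 3a13b43e7de1d9e7
  after D3: wrote 3B at 0x05 = 3907f4
  after D4: wrote 5B at 0x09 = d9e76e09ba
query mem[0x19]=0x65, mem[0x18]=0xf4, mem[0x15]=0xd3, mem[0x07]=0xf4

MEM[0x19,0x18,0x15,0x07] = 65 f4 d3 f4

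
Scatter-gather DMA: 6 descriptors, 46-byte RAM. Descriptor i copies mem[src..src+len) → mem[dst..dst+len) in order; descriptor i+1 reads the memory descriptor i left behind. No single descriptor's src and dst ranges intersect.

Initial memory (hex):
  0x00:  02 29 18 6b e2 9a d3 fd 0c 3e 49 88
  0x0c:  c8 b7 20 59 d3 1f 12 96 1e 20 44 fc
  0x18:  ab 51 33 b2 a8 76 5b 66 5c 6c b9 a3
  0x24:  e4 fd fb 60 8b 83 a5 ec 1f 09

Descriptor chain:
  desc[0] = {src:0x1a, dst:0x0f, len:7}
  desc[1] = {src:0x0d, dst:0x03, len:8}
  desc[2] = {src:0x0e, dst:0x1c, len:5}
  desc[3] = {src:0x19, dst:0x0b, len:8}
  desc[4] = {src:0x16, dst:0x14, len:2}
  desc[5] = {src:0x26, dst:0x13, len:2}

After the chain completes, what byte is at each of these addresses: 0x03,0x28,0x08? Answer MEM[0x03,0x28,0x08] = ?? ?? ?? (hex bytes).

MEM[0x03,0x28,0x08] = b7 8b 76

[0] 0x1a->0x0f len=7 : 33 b2 a8 76 5b 66 5c
[1] 0x0d->0x03 len=8 : b7 20 33 b2 a8 76 5b 66
[2] 0x0e->0x1c len=5 : 20 33 b2 a8 76
[3] 0x19->0x0b len=8 : 51 33 b2 20 33 b2 a8 76
[4] 0x16->0x14 len=2 : 44 fc
[5] 0x26->0x13 len=2 : fb 60
query mem[0x03]=0xb7, mem[0x28]=0x8b, mem[0x08]=0x76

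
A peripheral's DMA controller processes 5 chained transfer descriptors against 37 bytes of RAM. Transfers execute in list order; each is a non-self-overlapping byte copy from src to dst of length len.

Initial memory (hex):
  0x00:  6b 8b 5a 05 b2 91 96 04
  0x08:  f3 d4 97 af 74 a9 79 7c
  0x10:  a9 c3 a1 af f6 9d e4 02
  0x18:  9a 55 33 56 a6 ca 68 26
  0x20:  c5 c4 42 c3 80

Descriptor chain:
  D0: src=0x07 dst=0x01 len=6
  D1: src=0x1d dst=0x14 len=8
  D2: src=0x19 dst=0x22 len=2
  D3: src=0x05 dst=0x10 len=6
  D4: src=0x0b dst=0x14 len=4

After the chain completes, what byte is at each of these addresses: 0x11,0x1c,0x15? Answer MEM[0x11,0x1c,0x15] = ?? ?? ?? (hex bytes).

  after D0: wrote 6B at 0x01 = 04f3d497af74
  after D1: wrote 8B at 0x14 = ca6826c5c442c380
  after D2: wrote 2B at 0x22 = 42c3
  after D3: wrote 6B at 0x10 = af7404f3d497
  after D4: wrote 4B at 0x14 = af74a979
query mem[0x11]=0x74, mem[0x1c]=0xa6, mem[0x15]=0x74

MEM[0x11,0x1c,0x15] = 74 a6 74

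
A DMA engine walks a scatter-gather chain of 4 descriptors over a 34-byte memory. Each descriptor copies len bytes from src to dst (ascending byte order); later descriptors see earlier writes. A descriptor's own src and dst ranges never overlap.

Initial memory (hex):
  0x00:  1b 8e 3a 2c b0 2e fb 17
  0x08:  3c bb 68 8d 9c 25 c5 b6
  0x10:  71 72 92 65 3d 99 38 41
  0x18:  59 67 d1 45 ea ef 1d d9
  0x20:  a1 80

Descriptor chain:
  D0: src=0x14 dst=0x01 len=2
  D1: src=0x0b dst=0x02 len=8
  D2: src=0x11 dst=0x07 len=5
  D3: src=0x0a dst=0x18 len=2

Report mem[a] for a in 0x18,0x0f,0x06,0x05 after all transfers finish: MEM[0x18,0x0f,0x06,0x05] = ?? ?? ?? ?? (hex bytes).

  after D0: wrote 2B at 0x01 = 3d99
  after D1: wrote 8B at 0x02 = 8d9c25c5b6717292
  after D2: wrote 5B at 0x07 = 7292653d99
  after D3: wrote 2B at 0x18 = 3d99
query mem[0x18]=0x3d, mem[0x0f]=0xb6, mem[0x06]=0xb6, mem[0x05]=0xc5

MEM[0x18,0x0f,0x06,0x05] = 3d b6 b6 c5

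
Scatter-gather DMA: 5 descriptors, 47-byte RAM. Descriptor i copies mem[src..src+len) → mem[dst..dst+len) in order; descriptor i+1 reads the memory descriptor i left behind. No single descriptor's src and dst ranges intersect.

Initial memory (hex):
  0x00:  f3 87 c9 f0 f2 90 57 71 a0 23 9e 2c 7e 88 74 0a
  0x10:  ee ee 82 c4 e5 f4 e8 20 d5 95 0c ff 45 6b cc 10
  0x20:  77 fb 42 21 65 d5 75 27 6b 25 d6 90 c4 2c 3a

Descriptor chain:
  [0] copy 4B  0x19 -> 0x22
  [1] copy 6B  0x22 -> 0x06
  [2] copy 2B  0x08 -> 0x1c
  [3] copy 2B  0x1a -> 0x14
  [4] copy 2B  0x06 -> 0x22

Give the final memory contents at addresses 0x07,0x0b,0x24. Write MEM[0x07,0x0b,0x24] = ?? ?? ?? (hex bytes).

MEM[0x07,0x0b,0x24] = 0c 27 ff

[0] 0x19->0x22 len=4 : 95 0c ff 45
[1] 0x22->0x06 len=6 : 95 0c ff 45 75 27
[2] 0x08->0x1c len=2 : ff 45
[3] 0x1a->0x14 len=2 : 0c ff
[4] 0x06->0x22 len=2 : 95 0c
query mem[0x07]=0x0c, mem[0x0b]=0x27, mem[0x24]=0xff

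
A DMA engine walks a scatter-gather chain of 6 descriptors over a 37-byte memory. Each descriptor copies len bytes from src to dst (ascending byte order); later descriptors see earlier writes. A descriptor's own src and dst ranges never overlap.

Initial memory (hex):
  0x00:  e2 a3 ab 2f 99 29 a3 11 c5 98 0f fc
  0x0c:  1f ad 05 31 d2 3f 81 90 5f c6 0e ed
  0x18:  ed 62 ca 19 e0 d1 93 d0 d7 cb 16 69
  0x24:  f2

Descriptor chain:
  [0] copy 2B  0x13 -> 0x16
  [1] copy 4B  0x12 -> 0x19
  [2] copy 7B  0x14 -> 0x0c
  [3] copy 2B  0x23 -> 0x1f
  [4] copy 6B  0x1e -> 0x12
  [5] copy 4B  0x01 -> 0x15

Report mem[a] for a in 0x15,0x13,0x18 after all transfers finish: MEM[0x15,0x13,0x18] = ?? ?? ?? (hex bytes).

D0: mem[0x16..0x17] <- [90 5f]
D1: mem[0x19..0x1c] <- [81 90 5f c6]
D2: mem[0x0c..0x12] <- [5f c6 90 5f ed 81 90]
D3: mem[0x1f..0x20] <- [69 f2]
D4: mem[0x12..0x17] <- [93 69 f2 cb 16 69]
D5: mem[0x15..0x18] <- [a3 ab 2f 99]
query mem[0x15]=0xa3, mem[0x13]=0x69, mem[0x18]=0x99

MEM[0x15,0x13,0x18] = a3 69 99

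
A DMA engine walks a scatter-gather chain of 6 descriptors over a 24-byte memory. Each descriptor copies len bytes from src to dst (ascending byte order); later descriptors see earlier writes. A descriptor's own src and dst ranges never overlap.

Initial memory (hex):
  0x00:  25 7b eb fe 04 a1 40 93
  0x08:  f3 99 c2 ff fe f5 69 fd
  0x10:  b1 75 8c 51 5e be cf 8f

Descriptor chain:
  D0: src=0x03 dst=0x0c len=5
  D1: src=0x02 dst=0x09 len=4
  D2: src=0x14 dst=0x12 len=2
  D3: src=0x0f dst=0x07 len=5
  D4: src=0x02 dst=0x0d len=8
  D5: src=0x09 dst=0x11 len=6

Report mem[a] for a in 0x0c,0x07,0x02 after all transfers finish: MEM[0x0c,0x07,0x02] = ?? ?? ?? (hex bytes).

MEM[0x0c,0x07,0x02] = a1 40 eb

#0 dst[0x0c+5] := {0xfe,0x04,0xa1,0x40,0x93}
#1 dst[0x09+4] := {0xeb,0xfe,0x04,0xa1}
#2 dst[0x12+2] := {0x5e,0xbe}
#3 dst[0x07+5] := {0x40,0x93,0x75,0x5e,0xbe}
#4 dst[0x0d+8] := {0xeb,0xfe,0x04,0xa1,0x40,0x40,0x93,0x75}
#5 dst[0x11+6] := {0x75,0x5e,0xbe,0xa1,0xeb,0xfe}
query mem[0x0c]=0xa1, mem[0x07]=0x40, mem[0x02]=0xeb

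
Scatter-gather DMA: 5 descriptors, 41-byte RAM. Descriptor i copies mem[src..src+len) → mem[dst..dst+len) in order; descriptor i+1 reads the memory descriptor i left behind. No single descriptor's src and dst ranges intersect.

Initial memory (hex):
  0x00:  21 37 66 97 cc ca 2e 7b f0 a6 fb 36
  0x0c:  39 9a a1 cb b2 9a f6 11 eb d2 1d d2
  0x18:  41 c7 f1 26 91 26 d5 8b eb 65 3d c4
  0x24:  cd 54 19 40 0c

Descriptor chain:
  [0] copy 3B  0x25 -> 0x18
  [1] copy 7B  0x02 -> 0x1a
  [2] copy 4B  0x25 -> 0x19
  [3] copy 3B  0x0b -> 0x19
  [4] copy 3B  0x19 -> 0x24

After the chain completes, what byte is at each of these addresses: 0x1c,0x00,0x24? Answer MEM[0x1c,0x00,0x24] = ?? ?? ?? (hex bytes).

  after D0: wrote 3B at 0x18 = 541940
  after D1: wrote 7B at 0x1a = 6697ccca2e7bf0
  after D2: wrote 4B at 0x19 = 5419400c
  after D3: wrote 3B at 0x19 = 36399a
  after D4: wrote 3B at 0x24 = 36399a
query mem[0x1c]=0x0c, mem[0x00]=0x21, mem[0x24]=0x36

MEM[0x1c,0x00,0x24] = 0c 21 36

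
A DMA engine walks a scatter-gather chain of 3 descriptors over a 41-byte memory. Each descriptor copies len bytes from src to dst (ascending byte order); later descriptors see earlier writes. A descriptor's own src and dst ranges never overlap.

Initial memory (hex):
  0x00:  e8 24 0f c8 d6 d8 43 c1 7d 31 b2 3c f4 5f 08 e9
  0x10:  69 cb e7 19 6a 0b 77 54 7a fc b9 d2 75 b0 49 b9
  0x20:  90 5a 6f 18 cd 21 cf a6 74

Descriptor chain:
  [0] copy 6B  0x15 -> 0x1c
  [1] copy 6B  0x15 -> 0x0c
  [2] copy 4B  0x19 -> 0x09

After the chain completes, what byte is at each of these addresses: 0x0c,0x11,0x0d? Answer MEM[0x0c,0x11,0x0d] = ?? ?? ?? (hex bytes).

MEM[0x0c,0x11,0x0d] = 0b b9 77

#0 dst[0x1c+6] := {0x0b,0x77,0x54,0x7a,0xfc,0xb9}
#1 dst[0x0c+6] := {0x0b,0x77,0x54,0x7a,0xfc,0xb9}
#2 dst[0x09+4] := {0xfc,0xb9,0xd2,0x0b}
query mem[0x0c]=0x0b, mem[0x11]=0xb9, mem[0x0d]=0x77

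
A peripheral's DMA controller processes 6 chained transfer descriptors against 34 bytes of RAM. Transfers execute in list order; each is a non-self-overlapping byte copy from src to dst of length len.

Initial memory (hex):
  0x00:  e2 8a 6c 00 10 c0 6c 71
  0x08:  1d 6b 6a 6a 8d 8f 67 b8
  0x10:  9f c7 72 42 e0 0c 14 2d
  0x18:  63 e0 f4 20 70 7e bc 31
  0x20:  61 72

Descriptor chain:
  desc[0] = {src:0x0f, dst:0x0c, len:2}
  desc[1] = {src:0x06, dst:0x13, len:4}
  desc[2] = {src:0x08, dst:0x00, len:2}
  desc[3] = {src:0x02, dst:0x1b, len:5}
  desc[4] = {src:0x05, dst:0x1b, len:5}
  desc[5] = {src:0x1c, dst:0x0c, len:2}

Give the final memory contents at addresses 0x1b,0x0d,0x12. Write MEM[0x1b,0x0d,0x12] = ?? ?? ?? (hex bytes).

MEM[0x1b,0x0d,0x12] = c0 71 72

[0] 0x0f->0x0c len=2 : b8 9f
[1] 0x06->0x13 len=4 : 6c 71 1d 6b
[2] 0x08->0x00 len=2 : 1d 6b
[3] 0x02->0x1b len=5 : 6c 00 10 c0 6c
[4] 0x05->0x1b len=5 : c0 6c 71 1d 6b
[5] 0x1c->0x0c len=2 : 6c 71
query mem[0x1b]=0xc0, mem[0x0d]=0x71, mem[0x12]=0x72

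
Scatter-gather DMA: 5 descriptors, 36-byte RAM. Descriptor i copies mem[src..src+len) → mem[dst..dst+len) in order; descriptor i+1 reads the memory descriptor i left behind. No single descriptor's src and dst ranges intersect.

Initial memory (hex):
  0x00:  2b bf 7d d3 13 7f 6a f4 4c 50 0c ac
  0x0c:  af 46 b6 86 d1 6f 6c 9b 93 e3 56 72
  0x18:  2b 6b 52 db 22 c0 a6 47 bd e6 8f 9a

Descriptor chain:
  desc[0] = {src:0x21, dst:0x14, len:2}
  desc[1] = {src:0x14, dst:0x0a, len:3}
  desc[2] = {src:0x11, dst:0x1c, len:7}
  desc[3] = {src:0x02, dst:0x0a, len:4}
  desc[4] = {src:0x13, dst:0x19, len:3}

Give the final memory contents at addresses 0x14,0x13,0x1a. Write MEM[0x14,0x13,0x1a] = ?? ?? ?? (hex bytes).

MEM[0x14,0x13,0x1a] = e6 9b e6

  after D0: wrote 2B at 0x14 = e68f
  after D1: wrote 3B at 0x0a = e68f56
  after D2: wrote 7B at 0x1c = 6f6c9be68f5672
  after D3: wrote 4B at 0x0a = 7dd3137f
  after D4: wrote 3B at 0x19 = 9be68f
query mem[0x14]=0xe6, mem[0x13]=0x9b, mem[0x1a]=0xe6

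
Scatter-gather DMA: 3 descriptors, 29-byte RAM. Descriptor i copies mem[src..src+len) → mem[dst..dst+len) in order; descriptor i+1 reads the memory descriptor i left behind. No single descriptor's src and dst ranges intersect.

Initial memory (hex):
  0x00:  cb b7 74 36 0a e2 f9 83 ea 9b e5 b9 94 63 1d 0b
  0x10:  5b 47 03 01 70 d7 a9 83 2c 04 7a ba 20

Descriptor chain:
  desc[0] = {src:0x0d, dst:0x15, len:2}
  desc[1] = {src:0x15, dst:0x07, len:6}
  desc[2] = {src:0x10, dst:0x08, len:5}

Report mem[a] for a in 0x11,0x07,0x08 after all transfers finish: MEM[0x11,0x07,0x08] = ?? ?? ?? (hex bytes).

#0 dst[0x15+2] := {0x63,0x1d}
#1 dst[0x07+6] := {0x63,0x1d,0x83,0x2c,0x04,0x7a}
#2 dst[0x08+5] := {0x5b,0x47,0x03,0x01,0x70}
query mem[0x11]=0x47, mem[0x07]=0x63, mem[0x08]=0x5b

MEM[0x11,0x07,0x08] = 47 63 5b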